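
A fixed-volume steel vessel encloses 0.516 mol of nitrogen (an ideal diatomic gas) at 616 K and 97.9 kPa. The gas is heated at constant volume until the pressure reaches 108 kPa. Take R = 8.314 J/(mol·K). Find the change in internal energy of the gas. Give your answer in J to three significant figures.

Constant volume ⇒ W = 0, so Q = ΔU = nCᵥΔT with Cᵥ = 5R/2 = 20.79 J/(mol·K).
At constant V, T₂/T₁ = P₂/P₁ ⇒ ΔT = T₁(P₂/P₁ − 1) = 616·(108/97.9 − 1) = 63.55 K.
ΔU = (0.516)(20.79)(63.55) = 681.6 J.

ΔU ≈ 682 J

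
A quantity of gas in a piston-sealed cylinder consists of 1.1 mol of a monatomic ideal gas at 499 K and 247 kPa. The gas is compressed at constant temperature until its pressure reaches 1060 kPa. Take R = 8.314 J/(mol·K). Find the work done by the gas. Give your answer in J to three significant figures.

Isothermal process: W = nRT ln(V₂/V₁) = nRT ln(P₁/P₂).
W = (1.1)(8.314)(499) × ln(247/1060)
  = 4564 × ln(0.233) = 4564 × -1.457
W_by_gas = -6647 J.

W ≈ -6650 J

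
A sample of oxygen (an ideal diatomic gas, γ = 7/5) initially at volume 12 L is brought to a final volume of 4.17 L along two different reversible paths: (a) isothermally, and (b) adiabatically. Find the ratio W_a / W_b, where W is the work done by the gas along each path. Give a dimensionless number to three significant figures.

W_a / W_b ≈ 0.803

Path (a) isothermal: W = P₁V₁ ln(V₂/V₁) → W_a/(P₁V₁) = -1.057.
Path (b) adiabatic: W = P₁V₁(1 − (V₁/V₂)^(γ−1))/(γ−1) → W_b/(P₁V₁) = -1.316.
W_a / W_b = -1.057 / -1.316 = 0.8035.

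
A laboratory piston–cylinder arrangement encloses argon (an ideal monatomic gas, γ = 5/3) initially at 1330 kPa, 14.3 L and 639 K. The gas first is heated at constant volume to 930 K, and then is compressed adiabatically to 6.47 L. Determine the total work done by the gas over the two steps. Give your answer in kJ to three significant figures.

Step 1 (isochoric): W = 0 (constant volume).
After step 1: P = 1936 kPa (V unchanged).
Step 2 (adiabatic): W = (P₁V₁ − P₂V₂)/(γ−1) = (27680 − 46967)/0.667 = -28930 J.
W_total = 0 − 28930 = -28930 J.

W_total ≈ -28.9 kJ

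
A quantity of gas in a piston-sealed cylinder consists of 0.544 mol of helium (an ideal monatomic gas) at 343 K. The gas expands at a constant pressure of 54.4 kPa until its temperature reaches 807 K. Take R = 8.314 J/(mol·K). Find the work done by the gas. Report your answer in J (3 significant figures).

Isobaric: W = P ΔV = nR ΔT.
W = (0.544)(8.314)(807 − 343) = 2099 J.

W ≈ 2100 J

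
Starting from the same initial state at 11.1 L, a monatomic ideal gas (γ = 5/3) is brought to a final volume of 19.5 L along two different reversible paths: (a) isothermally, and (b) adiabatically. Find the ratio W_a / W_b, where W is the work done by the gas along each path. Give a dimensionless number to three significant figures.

W_a / W_b ≈ 1.20

Path (a) isothermal: W = P₁V₁ ln(V₂/V₁) → W_a/(P₁V₁) = 0.5635.
Path (b) adiabatic: W = P₁V₁(1 − (V₁/V₂)^(γ−1))/(γ−1) → W_b/(P₁V₁) = 0.4697.
W_a / W_b = 0.5635 / 0.4697 = 1.2.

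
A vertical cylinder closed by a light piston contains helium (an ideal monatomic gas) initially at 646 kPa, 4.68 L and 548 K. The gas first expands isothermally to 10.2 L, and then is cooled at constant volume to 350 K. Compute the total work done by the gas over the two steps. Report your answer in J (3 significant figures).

W_total ≈ 2360 J

Step 1 (isothermal): W = P₁V₁ ln(V₂/V₁) = (3023) ln(10.2/4.68) = 2355 J.
Step 2 (isochoric): W = 0 (constant volume).
W_total = 2355 + 0 = 2355 J.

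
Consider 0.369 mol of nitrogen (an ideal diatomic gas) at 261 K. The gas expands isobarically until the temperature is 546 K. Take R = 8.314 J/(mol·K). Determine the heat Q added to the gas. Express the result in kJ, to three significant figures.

Isobaric: W = nRΔT = (0.369)(8.314)(285) = 874.3 J.
ΔU = nCᵥΔT with Cᵥ = 5R/2: ΔU = (0.369)(20.79)(285) = 2186 J.
Q = ΔU + W = 2186 + 874.3 = 3060 J.

Q ≈ 3.06 kJ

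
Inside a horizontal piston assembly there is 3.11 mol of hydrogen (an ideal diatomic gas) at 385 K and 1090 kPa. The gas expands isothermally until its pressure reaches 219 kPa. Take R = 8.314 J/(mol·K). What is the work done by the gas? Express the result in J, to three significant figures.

W ≈ 16000 J

Isothermal process: W = nRT ln(V₂/V₁) = nRT ln(P₁/P₂).
W = (3.11)(8.314)(385) × ln(1090/219)
  = 9955 × ln(4.977) = 9955 × 1.605
W_by_gas = 15976 J.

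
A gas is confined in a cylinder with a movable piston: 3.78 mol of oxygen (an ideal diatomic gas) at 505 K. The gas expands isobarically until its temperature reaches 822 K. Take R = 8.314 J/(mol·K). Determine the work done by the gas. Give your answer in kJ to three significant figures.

W ≈ 9.96 kJ

Isobaric: W = P ΔV = nR ΔT.
W = (3.78)(8.314)(822 − 505) = 9962 J.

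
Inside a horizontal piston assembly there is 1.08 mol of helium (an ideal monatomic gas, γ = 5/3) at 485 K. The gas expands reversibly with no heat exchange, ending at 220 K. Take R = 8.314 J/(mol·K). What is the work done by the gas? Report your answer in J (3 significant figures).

W ≈ 3570 J

Adiabatic ⇒ Q = 0, so W_by = −ΔU = nCᵥ(T₁ − T₂).
Cᵥ = 3R/2 = 12.47 J/(mol·K).
W = (1.08)(12.47)(485 − 220) = 3569 J.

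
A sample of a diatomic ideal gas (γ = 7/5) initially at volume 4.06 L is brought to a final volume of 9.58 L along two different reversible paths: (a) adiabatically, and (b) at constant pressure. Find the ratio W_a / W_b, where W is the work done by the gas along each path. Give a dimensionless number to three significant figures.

W_a / W_b ≈ 0.534

Path (a) adiabatic: W = P₁V₁(1 − (V₁/V₂)^(γ−1))/(γ−1) → W_a/(P₁V₁) = 0.7266.
Path (b) isobaric: W = P₁(V₂ − V₁) → W_b/(P₁V₁) = 1.36.
W_a / W_b = 0.7266 / 1.36 = 0.5344.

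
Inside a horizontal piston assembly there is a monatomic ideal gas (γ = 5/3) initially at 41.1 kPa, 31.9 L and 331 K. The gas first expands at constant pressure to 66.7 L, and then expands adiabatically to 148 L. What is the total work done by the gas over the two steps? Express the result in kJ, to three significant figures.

W_total ≈ 3.13 kJ

Step 1 (isobaric): W = PΔV = (41.1 kPa)(66.7 − 31.9 L) = 1430 J.
After step 1: P = 41.1 kPa, V = 66.7 L, T = 692.1 K.
Step 2 (adiabatic): W = (P₁V₁ − P₂V₂)/(γ−1) = (2741 − 1611)/0.667 = 1695 J.
W_total = 1430 + 1695 = 3125 J.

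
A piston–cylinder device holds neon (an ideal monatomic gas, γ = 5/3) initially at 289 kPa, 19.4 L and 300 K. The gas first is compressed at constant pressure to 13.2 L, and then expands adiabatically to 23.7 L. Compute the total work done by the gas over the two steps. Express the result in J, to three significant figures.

W_total ≈ 56.8 J

Step 1 (isobaric): W = PΔV = (289 kPa)(13.2 − 19.4 L) = -1792 J.
After step 1: P = 289 kPa, V = 13.2 L, T = 204.1 K.
Step 2 (adiabatic): W = (P₁V₁ − P₂V₂)/(γ−1) = (3815 − 2582)/0.667 = 1849 J.
W_total = -1792 + 1849 = 56.81 J.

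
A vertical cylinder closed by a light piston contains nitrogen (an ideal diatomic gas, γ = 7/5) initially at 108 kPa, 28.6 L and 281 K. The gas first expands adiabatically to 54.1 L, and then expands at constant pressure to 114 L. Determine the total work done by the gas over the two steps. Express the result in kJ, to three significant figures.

Step 1 (adiabatic): W = (P₁V₁ − P₂V₂)/(γ−1) = (3089 − 2394)/0.4 = 1738 J.
After step 1: P = 44.24 kPa, V = 54.1 L, T = 217.8 K.
Step 2 (isobaric): W = PΔV = (44.24 kPa)(114 − 54.1 L) = 2650 J.
W_total = 1738 + 2650 = 4388 J.

W_total ≈ 4.39 kJ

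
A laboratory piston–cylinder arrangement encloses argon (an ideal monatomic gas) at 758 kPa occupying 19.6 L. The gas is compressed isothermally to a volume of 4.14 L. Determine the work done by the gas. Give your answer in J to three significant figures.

W ≈ -23100 J

Isothermal: W = nRT ln(V₂/V₁) = P₁V₁ ln(V₂/V₁).
P₁V₁ = (758 kPa)(19.6 L) = 14857 J.
W = 14857 × ln(4.14/19.6) = 14857 × -1.555
W_by_gas = -23100 J.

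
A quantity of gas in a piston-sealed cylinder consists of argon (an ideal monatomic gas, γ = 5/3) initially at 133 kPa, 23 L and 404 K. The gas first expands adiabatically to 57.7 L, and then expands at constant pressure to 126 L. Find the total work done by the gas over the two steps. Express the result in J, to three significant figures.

Step 1 (adiabatic): W = (P₁V₁ − P₂V₂)/(γ−1) = (3059 − 1657)/0.667 = 2103 J.
After step 1: P = 28.71 kPa, V = 57.7 L, T = 218.8 K.
Step 2 (isobaric): W = PΔV = (28.71 kPa)(126 − 57.7 L) = 1961 J.
W_total = 2103 + 1961 = 4064 J.

W_total ≈ 4060 J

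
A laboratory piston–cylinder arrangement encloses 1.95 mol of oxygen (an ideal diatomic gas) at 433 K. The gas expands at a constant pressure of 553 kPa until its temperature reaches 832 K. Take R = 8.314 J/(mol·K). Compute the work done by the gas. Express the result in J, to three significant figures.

Isobaric: W = P ΔV = nR ΔT.
W = (1.95)(8.314)(832 − 433) = 6469 J.

W ≈ 6470 J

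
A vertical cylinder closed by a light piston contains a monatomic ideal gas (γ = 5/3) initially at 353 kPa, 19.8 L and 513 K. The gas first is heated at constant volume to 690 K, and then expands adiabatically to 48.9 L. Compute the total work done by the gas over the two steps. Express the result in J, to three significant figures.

W_total ≈ 6380 J

Step 1 (isochoric): W = 0 (constant volume).
After step 1: P = 474.8 kPa (V unchanged).
Step 2 (adiabatic): W = (P₁V₁ − P₂V₂)/(γ−1) = (9401 − 5145)/0.667 = 6383 J.
W_total = 0 + 6383 = 6383 J.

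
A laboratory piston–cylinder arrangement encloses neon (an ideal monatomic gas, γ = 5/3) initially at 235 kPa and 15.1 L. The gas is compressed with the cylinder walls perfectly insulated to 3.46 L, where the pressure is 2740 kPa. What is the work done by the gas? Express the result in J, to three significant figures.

Adiabatic: W = (P₁V₁ − P₂V₂)/(γ − 1) with γ = 5/3.
P₁V₁ = 3548 J, P₂V₂ = 9480 J.
W = (3548 − 9480) / 0.6667 = -8898 J.

W ≈ -8900 J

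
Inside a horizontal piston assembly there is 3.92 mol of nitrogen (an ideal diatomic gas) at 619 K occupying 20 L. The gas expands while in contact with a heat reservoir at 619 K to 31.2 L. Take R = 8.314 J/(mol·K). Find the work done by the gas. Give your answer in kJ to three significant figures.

W ≈ 8.97 kJ

Isothermal: W = nRT ln(V₂/V₁).
W = (3.92)(8.314)(619) × ln(31.2/20)
  = 20174 × 0.4447
W_by_gas = 8971 J.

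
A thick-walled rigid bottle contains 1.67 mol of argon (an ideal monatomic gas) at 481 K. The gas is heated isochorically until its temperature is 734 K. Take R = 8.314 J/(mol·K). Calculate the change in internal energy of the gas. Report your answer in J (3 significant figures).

Constant volume ⇒ W = 0, so Q = ΔU = nCᵥΔT with Cᵥ = 3R/2 = 12.47 J/(mol·K).
ΔU = (1.67)(12.47)(734 − 481) = 5269 J.

ΔU ≈ 5270 J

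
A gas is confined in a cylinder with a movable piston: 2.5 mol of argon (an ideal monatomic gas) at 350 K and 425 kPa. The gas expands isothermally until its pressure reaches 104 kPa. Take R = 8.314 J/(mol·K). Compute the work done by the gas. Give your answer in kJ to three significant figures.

W ≈ 10.2 kJ

Isothermal process: W = nRT ln(V₂/V₁) = nRT ln(P₁/P₂).
W = (2.5)(8.314)(350) × ln(425/104)
  = 7275 × ln(4.087) = 7275 × 1.408
W_by_gas = 10241 J.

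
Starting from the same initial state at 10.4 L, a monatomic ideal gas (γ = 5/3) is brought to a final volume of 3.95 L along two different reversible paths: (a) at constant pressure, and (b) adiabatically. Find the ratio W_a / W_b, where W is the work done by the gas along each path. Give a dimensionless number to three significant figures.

W_a / W_b ≈ 0.456

Path (a) isobaric: W = P₁(V₂ − V₁) → W_a/(P₁V₁) = -0.6202.
Path (b) adiabatic: W = P₁V₁(1 − (V₁/V₂)^(γ−1))/(γ−1) → W_b/(P₁V₁) = -1.36.
W_a / W_b = -0.6202 / -1.36 = 0.456.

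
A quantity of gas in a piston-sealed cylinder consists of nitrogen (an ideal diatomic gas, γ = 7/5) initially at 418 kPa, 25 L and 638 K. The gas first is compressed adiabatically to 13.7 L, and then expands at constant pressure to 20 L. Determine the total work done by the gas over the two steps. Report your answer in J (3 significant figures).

Step 1 (adiabatic): W = (P₁V₁ − P₂V₂)/(γ−1) = (10450 − 13292)/0.4 = -7106 J.
After step 1: P = 970.2 kPa, V = 13.7 L, T = 811.5 K.
Step 2 (isobaric): W = PΔV = (970.2 kPa)(20 − 13.7 L) = 6113 J.
W_total = -7106 + 6113 = -993.5 J.

W_total ≈ -993 J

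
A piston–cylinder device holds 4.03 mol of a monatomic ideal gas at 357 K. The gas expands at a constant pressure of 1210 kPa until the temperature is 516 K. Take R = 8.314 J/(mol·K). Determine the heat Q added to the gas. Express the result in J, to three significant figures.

Isobaric: W = nRΔT = (4.03)(8.314)(159) = 5327 J.
ΔU = nCᵥΔT with Cᵥ = 3R/2: ΔU = (4.03)(12.47)(159) = 7991 J.
Q = ΔU + W = 7991 + 5327 = 13318 J.

Q ≈ 13300 J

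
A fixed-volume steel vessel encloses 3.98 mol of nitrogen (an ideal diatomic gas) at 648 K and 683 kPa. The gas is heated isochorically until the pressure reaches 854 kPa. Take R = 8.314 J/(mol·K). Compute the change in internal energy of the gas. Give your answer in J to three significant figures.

Constant volume ⇒ W = 0, so Q = ΔU = nCᵥΔT with Cᵥ = 5R/2 = 20.79 J/(mol·K).
At constant V, T₂/T₁ = P₂/P₁ ⇒ ΔT = T₁(P₂/P₁ − 1) = 648·(854/683 − 1) = 162.2 K.
ΔU = (3.98)(20.79)(162.2) = 13421 J.

ΔU ≈ 13400 J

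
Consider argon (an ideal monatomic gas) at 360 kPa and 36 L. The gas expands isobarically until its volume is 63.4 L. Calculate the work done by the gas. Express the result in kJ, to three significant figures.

W ≈ 9.86 kJ

Isobaric: W = P ΔV.
W = (360 kPa)(63.4 − 36 L) = (360)(27.4) = 9864 J.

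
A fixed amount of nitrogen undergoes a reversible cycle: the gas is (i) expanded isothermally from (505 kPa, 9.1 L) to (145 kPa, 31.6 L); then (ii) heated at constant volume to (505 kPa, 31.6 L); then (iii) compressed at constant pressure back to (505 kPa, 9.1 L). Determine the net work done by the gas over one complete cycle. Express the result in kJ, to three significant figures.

Leg (i): W = PᵢVᵢ ln(V_f/Vᵢ) = (4596) ln(31.6/9.1) = 5721 J.
Leg (ii): W = 0.
Leg (iii): W = PΔV = (505)(9.1 − 31.6) = -11362 J.
W_net = 5721 − 11362 = -5642 J.

W_net ≈ -5.64 kJ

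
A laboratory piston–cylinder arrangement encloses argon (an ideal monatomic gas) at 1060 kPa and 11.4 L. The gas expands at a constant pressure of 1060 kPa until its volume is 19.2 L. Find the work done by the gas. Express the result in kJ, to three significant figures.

Isobaric: W = P ΔV.
W = (1060 kPa)(19.2 − 11.4 L) = (1060)(7.8) = 8268 J.

W ≈ 8.27 kJ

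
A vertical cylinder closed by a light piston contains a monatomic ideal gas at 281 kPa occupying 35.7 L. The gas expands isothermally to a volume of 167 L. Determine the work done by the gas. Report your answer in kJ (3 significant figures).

Isothermal: W = nRT ln(V₂/V₁) = P₁V₁ ln(V₂/V₁).
P₁V₁ = (281 kPa)(35.7 L) = 10032 J.
W = 10032 × ln(167/35.7) = 10032 × 1.543
W_by_gas = 15477 J.

W ≈ 15.5 kJ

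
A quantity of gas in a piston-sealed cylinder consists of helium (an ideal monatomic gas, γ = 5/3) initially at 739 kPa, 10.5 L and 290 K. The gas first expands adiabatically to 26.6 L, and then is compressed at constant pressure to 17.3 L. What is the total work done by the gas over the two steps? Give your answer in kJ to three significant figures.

Step 1 (adiabatic): W = (P₁V₁ − P₂V₂)/(γ−1) = (7760 − 4175)/0.667 = 5376 J.
After step 1: P = 157 kPa, V = 26.6 L, T = 156.1 K.
Step 2 (isobaric): W = PΔV = (157 kPa)(17.3 − 26.6 L) = -1460 J.
W_total = 5376 − 1460 = 3916 J.

W_total ≈ 3.92 kJ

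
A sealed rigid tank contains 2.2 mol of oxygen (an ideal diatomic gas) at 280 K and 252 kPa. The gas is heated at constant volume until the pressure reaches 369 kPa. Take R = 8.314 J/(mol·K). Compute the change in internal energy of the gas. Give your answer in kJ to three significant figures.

ΔU ≈ 5.94 kJ

Constant volume ⇒ W = 0, so Q = ΔU = nCᵥΔT with Cᵥ = 5R/2 = 20.79 J/(mol·K).
At constant V, T₂/T₁ = P₂/P₁ ⇒ ΔT = T₁(P₂/P₁ − 1) = 280·(369/252 − 1) = 130 K.
ΔU = (2.2)(20.79)(130) = 5945 J.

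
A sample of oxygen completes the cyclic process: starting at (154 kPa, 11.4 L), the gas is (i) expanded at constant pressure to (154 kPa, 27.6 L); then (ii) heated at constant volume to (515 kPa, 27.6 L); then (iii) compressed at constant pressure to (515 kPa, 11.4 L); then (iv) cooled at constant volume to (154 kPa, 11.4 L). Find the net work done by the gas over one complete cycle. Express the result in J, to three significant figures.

Constant-volume legs do no work.
W(i) = (154)(27.6 − 11.4) = 2495 J; W(iii) = (515)(11.4 − 27.6) = -8343 J.
W_net = 2495 − 8343 = -5848 J (the counter-clockwise enclosed area).

W_net ≈ -5850 J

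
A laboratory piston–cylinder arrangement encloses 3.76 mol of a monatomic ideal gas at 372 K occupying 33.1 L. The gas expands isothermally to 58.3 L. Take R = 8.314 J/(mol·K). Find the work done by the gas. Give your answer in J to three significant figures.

Isothermal: W = nRT ln(V₂/V₁).
W = (3.76)(8.314)(372) × ln(58.3/33.1)
  = 11629 × 0.5661
W_by_gas = 6583 J.

W ≈ 6580 J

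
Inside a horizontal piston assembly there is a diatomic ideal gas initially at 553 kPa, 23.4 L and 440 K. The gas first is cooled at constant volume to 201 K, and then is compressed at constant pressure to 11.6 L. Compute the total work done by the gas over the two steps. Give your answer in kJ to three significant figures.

W_total ≈ -2.98 kJ

Step 1 (isochoric): W = 0 (constant volume).
After step 1: P = 252.6 kPa (V unchanged).
Step 2 (isobaric): W = PΔV = (252.6 kPa)(11.6 − 23.4 L) = -2981 J.
W_total = 0 − 2981 = -2981 J.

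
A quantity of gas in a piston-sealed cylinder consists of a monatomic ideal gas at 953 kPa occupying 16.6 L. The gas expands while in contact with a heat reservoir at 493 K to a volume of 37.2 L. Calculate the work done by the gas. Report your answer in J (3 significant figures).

W ≈ 12800 J

Isothermal: W = nRT ln(V₂/V₁) = P₁V₁ ln(V₂/V₁).
P₁V₁ = (953 kPa)(16.6 L) = 15820 J.
W = 15820 × ln(37.2/16.6) = 15820 × 0.8069
W_by_gas = 12765 J.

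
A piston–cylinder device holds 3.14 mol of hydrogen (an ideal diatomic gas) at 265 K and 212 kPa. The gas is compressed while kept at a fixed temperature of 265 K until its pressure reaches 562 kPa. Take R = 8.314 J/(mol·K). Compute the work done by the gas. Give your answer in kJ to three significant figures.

W ≈ -6.74 kJ

Isothermal process: W = nRT ln(V₂/V₁) = nRT ln(P₁/P₂).
W = (3.14)(8.314)(265) × ln(212/562)
  = 6918 × ln(0.3772) = 6918 × -0.9749
W_by_gas = -6745 J.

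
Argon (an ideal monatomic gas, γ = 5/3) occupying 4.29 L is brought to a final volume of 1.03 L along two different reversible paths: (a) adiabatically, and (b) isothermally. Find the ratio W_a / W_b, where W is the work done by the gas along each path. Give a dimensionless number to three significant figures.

Path (a) adiabatic: W = P₁V₁(1 − (V₁/V₂)^(γ−1))/(γ−1) → W_a/(P₁V₁) = -2.383.
Path (b) isothermal: W = P₁V₁ ln(V₂/V₁) → W_b/(P₁V₁) = -1.427.
W_a / W_b = -2.383 / -1.427 = 1.67.

W_a / W_b ≈ 1.67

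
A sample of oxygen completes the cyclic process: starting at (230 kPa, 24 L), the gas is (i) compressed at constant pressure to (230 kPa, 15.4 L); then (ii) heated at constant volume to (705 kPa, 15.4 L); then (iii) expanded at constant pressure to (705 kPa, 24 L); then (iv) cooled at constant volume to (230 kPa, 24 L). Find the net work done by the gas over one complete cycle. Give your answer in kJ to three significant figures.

Constant-volume legs do no work.
W(i) = (230)(15.4 − 24) = -1978 J; W(iii) = (705)(24 − 15.4) = 6063 J.
W_net = -1978 + 6063 = 4085 J (the clockwise enclosed area).

W_net ≈ 4.08 kJ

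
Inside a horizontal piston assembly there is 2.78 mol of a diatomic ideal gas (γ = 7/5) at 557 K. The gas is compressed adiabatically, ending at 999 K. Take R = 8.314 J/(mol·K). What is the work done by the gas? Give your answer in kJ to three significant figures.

W ≈ -25.5 kJ

Adiabatic ⇒ Q = 0, so W_by = −ΔU = nCᵥ(T₁ − T₂).
Cᵥ = 5R/2 = 20.79 J/(mol·K).
W = (2.78)(20.79)(557 − 999) = -25540 J.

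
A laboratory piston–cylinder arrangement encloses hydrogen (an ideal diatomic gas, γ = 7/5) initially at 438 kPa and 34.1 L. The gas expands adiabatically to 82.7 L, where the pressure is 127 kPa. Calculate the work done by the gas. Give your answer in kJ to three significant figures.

Adiabatic: W = (P₁V₁ − P₂V₂)/(γ − 1) with γ = 7/5.
P₁V₁ = 14936 J, P₂V₂ = 10503 J.
W = (14936 − 10503) / 0.4 = 11082 J.

W ≈ 11.1 kJ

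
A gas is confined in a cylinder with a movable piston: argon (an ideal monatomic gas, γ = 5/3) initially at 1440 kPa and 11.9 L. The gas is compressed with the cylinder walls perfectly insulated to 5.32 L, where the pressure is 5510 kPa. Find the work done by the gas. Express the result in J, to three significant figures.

W ≈ -18300 J

Adiabatic: W = (P₁V₁ − P₂V₂)/(γ − 1) with γ = 5/3.
P₁V₁ = 17136 J, P₂V₂ = 29313 J.
W = (17136 − 29313) / 0.6667 = -18266 J.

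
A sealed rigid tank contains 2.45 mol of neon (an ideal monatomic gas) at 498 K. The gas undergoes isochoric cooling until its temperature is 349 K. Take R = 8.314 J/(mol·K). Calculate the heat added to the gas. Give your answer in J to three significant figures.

Constant volume ⇒ W = 0, so Q = ΔU = nCᵥΔT with Cᵥ = 3R/2 = 12.47 J/(mol·K).
ΔU = (2.45)(12.47)(349 − 498) = -4553 J.

Q ≈ -4550 J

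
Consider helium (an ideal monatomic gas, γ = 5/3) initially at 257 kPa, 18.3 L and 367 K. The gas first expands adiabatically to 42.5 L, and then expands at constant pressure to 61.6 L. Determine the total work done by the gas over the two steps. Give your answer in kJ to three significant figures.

Step 1 (adiabatic): W = (P₁V₁ − P₂V₂)/(γ−1) = (4703 − 2682)/0.667 = 3032 J.
After step 1: P = 63.1 kPa, V = 42.5 L, T = 209.3 K.
Step 2 (isobaric): W = PΔV = (63.1 kPa)(61.6 − 42.5 L) = 1205 J.
W_total = 3032 + 1205 = 4237 J.

W_total ≈ 4.24 kJ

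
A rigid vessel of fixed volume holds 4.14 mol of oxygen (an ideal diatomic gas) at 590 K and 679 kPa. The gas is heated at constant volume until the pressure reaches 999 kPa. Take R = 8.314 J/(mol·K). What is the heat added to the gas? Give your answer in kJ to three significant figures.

Q ≈ 23.9 kJ

Constant volume ⇒ W = 0, so Q = ΔU = nCᵥΔT with Cᵥ = 5R/2 = 20.79 J/(mol·K).
At constant V, T₂/T₁ = P₂/P₁ ⇒ ΔT = T₁(P₂/P₁ − 1) = 590·(999/679 − 1) = 278.1 K.
ΔU = (4.14)(20.79)(278.1) = 23927 J.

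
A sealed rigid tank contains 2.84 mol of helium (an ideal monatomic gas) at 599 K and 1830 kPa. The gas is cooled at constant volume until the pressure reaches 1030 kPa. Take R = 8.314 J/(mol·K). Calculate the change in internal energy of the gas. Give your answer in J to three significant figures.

ΔU ≈ -9270 J

Constant volume ⇒ W = 0, so Q = ΔU = nCᵥΔT with Cᵥ = 3R/2 = 12.47 J/(mol·K).
At constant V, T₂/T₁ = P₂/P₁ ⇒ ΔT = T₁(P₂/P₁ − 1) = 599·(1030/1830 − 1) = -261.9 K.
ΔU = (2.84)(12.47)(-261.9) = -9274 J.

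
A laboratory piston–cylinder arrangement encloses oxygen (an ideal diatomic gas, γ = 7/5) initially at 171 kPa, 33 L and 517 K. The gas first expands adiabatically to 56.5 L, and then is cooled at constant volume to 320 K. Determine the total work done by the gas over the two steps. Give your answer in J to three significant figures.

Step 1 (adiabatic): W = (P₁V₁ − P₂V₂)/(γ−1) = (5643 − 4551)/0.4 = 2730 J.
Step 2 (isochoric): W = 0 (constant volume).
W_total = 2730 + 0 = 2730 J.

W_total ≈ 2730 J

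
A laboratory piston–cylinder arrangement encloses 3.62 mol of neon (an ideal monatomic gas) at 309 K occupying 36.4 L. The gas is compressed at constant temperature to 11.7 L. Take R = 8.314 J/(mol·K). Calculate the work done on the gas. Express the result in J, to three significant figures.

W ≈ 10600 J

Isothermal: W = nRT ln(V₂/V₁).
W = (3.62)(8.314)(309) × ln(11.7/36.4)
  = 9300 × -1.135
W_by_gas = -10555 J; work on gas = −W_by = 10555 J.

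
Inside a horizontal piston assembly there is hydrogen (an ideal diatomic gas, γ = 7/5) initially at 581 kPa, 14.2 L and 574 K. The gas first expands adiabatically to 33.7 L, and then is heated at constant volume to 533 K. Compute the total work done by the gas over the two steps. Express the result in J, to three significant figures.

Step 1 (adiabatic): W = (P₁V₁ − P₂V₂)/(γ−1) = (8250 − 5839)/0.4 = 6028 J.
Step 2 (isochoric): W = 0 (constant volume).
W_total = 6028 + 0 = 6028 J.

W_total ≈ 6030 J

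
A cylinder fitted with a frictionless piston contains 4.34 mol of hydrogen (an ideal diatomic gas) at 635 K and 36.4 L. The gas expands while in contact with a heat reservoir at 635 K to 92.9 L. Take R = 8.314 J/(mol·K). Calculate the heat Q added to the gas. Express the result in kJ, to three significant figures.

Isothermal ⇒ ΔU = 0, so Q = W = nRT ln(V₂/V₁).
Q = (4.34)(8.314)(635) ln(92.9/36.4) = 22913 × 0.937 = 21468 J.

Q ≈ 21.5 kJ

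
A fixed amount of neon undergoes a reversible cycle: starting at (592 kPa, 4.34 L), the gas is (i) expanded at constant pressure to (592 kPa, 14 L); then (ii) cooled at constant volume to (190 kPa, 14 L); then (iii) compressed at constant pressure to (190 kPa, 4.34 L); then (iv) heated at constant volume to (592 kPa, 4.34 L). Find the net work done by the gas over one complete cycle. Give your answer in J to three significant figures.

W_net ≈ 3880 J

Constant-volume legs do no work.
W(i) = (592)(14 − 4.34) = 5719 J; W(iii) = (190)(4.34 − 14) = -1835 J.
W_net = 5719 − 1835 = 3883 J (the clockwise enclosed area).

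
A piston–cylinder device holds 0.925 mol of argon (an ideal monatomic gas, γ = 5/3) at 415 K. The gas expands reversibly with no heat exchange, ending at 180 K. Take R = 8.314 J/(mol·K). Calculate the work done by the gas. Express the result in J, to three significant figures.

W ≈ 2710 J

Adiabatic ⇒ Q = 0, so W_by = −ΔU = nCᵥ(T₁ − T₂).
Cᵥ = 3R/2 = 12.47 J/(mol·K).
W = (0.925)(12.47)(415 − 180) = 2711 J.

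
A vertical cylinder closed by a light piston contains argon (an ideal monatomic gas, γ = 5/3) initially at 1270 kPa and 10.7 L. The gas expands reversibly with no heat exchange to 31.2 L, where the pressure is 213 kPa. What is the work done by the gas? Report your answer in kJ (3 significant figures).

Adiabatic: W = (P₁V₁ − P₂V₂)/(γ − 1) with γ = 5/3.
P₁V₁ = 13589 J, P₂V₂ = 6646 J.
W = (13589 − 6646) / 0.6667 = 10415 J.

W ≈ 10.4 kJ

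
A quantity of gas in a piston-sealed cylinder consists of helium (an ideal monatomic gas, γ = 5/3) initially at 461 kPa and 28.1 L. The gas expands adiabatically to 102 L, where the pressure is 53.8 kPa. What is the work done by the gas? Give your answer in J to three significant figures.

Adiabatic: W = (P₁V₁ − P₂V₂)/(γ − 1) with γ = 5/3.
P₁V₁ = 12954 J, P₂V₂ = 5488 J.
W = (12954 − 5488) / 0.6667 = 11200 J.

W ≈ 11200 J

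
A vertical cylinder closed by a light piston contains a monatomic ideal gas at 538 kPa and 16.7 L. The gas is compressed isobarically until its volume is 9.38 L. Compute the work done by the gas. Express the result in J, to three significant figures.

W ≈ -3940 J

Isobaric: W = P ΔV.
W = (538 kPa)(9.38 − 16.7 L) = (538)(-7.32) = -3938 J.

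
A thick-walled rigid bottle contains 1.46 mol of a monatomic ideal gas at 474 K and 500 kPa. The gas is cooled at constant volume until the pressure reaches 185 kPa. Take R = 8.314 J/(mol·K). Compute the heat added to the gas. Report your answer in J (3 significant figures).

Constant volume ⇒ W = 0, so Q = ΔU = nCᵥΔT with Cᵥ = 3R/2 = 12.47 J/(mol·K).
At constant V, T₂/T₁ = P₂/P₁ ⇒ ΔT = T₁(P₂/P₁ − 1) = 474·(185/500 − 1) = -298.6 K.
ΔU = (1.46)(12.47)(-298.6) = -5437 J.

Q ≈ -5440 J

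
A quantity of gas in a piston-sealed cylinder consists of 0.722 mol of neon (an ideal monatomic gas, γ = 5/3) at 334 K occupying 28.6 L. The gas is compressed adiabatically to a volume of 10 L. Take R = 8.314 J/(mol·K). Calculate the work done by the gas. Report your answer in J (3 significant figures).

W ≈ -3050 J

Adiabatic: TV^(γ−1) = const with γ = 5/3.
T₂ = T₁ (V₁/V₂)^(γ−1) = 334 × (28.6/10)^0.667 = 334 × 2.015 = 673 K.
W_by = nCᵥ(T₁ − T₂) = (0.722)(12.47)(334 − 673) = -3052 J.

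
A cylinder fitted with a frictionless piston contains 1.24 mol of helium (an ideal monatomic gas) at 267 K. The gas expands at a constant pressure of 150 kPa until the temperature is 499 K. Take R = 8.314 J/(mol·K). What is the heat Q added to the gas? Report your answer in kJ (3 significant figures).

Q ≈ 5.98 kJ

Isobaric: W = nRΔT = (1.24)(8.314)(232) = 2392 J.
ΔU = nCᵥΔT with Cᵥ = 3R/2: ΔU = (1.24)(12.47)(232) = 3588 J.
Q = ΔU + W = 3588 + 2392 = 5979 J.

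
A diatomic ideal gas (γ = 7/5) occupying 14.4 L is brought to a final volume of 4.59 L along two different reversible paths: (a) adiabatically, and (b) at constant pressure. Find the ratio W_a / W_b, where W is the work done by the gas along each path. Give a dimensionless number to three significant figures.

W_a / W_b ≈ 2.13

Path (a) adiabatic: W = P₁V₁(1 − (V₁/V₂)^(γ−1))/(γ−1) → W_a/(P₁V₁) = -1.45.
Path (b) isobaric: W = P₁(V₂ − V₁) → W_b/(P₁V₁) = -0.6813.
W_a / W_b = -1.45 / -0.6813 = 2.128.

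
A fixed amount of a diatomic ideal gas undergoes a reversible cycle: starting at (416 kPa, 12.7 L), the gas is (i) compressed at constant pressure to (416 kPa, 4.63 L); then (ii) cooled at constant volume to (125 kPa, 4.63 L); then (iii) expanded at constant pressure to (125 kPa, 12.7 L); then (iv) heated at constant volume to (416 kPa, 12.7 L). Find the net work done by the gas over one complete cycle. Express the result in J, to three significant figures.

Constant-volume legs do no work.
W(i) = (416)(4.63 − 12.7) = -3357 J; W(iii) = (125)(12.7 − 4.63) = 1009 J.
W_net = -3357 + 1009 = -2348 J (the counter-clockwise enclosed area).

W_net ≈ -2350 J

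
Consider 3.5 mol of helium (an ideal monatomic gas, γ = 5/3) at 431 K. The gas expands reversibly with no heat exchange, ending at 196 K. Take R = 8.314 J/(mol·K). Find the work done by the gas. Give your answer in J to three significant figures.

Adiabatic ⇒ Q = 0, so W_by = −ΔU = nCᵥ(T₁ − T₂).
Cᵥ = 3R/2 = 12.47 J/(mol·K).
W = (3.5)(12.47)(431 − 196) = 10257 J.

W ≈ 10300 J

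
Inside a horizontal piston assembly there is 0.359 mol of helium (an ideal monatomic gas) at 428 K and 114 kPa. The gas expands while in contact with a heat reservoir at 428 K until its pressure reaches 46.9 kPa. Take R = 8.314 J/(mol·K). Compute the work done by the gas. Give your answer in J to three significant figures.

Isothermal process: W = nRT ln(V₂/V₁) = nRT ln(P₁/P₂).
W = (0.359)(8.314)(428) × ln(114/46.9)
  = 1277 × ln(2.431) = 1277 × 0.8882
W_by_gas = 1135 J.

W ≈ 1130 J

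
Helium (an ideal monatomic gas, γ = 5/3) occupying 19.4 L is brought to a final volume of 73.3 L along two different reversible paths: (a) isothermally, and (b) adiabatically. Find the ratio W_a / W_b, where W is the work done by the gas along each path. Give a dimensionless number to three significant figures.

W_a / W_b ≈ 1.51

Path (a) isothermal: W = P₁V₁ ln(V₂/V₁) → W_a/(P₁V₁) = 1.329.
Path (b) adiabatic: W = P₁V₁(1 − (V₁/V₂)^(γ−1))/(γ−1) → W_b/(P₁V₁) = 0.8817.
W_a / W_b = 1.329 / 0.8817 = 1.508.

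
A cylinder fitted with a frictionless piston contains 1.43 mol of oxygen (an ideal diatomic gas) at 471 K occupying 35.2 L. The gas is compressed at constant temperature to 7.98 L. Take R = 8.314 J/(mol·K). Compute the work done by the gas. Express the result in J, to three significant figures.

W ≈ -8310 J

Isothermal: W = nRT ln(V₂/V₁).
W = (1.43)(8.314)(471) × ln(7.98/35.2)
  = 5600 × -1.484
W_by_gas = -8311 J.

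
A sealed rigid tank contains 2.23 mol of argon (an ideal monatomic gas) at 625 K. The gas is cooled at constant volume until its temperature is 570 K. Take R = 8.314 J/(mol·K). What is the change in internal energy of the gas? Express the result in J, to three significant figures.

Constant volume ⇒ W = 0, so Q = ΔU = nCᵥΔT with Cᵥ = 3R/2 = 12.47 J/(mol·K).
ΔU = (2.23)(12.47)(570 − 625) = -1530 J.

ΔU ≈ -1530 J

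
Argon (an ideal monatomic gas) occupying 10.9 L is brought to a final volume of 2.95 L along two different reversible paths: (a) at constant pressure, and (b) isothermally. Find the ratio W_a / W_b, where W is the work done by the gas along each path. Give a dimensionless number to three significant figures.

W_a / W_b ≈ 0.558

Path (a) isobaric: W = P₁(V₂ − V₁) → W_a/(P₁V₁) = -0.7294.
Path (b) isothermal: W = P₁V₁ ln(V₂/V₁) → W_b/(P₁V₁) = -1.307.
W_a / W_b = -0.7294 / -1.307 = 0.5581.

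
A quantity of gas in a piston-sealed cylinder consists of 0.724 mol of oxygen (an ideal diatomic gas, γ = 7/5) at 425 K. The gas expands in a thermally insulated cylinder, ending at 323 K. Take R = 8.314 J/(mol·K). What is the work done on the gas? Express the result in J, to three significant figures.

W ≈ -1530 J

Adiabatic ⇒ Q = 0, so W_by = −ΔU = nCᵥ(T₁ − T₂).
Cᵥ = 5R/2 = 20.79 J/(mol·K).
W = (0.724)(20.79)(425 − 323) = 1535 J.
Work on gas = −W_by = -1535 J.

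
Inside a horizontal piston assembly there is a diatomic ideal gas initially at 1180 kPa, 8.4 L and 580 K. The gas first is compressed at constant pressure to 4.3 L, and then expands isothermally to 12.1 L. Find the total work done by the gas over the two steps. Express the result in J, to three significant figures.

W_total ≈ 412 J

Step 1 (isobaric): W = PΔV = (1180 kPa)(4.3 − 8.4 L) = -4838 J.
After step 1: P = 1180 kPa, V = 4.3 L, T = 296.9 K.
Step 2 (isothermal): W = P₁V₁ ln(V₂/V₁) = (5074) ln(12.1/4.3) = 5250 J.
W_total = -4838 + 5250 = 411.5 J.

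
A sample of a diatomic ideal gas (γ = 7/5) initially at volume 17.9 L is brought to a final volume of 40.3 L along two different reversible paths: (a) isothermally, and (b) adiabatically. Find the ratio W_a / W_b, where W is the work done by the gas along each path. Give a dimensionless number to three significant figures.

Path (a) isothermal: W = P₁V₁ ln(V₂/V₁) → W_a/(P₁V₁) = 0.8116.
Path (b) adiabatic: W = P₁V₁(1 − (V₁/V₂)^(γ−1))/(γ−1) → W_b/(P₁V₁) = 0.693.
W_a / W_b = 0.8116 / 0.693 = 1.171.

W_a / W_b ≈ 1.17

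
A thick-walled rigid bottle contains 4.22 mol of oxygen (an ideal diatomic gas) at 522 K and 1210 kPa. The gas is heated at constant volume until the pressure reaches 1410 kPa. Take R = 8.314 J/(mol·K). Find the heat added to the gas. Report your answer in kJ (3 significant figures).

Constant volume ⇒ W = 0, so Q = ΔU = nCᵥΔT with Cᵥ = 5R/2 = 20.79 J/(mol·K).
At constant V, T₂/T₁ = P₂/P₁ ⇒ ΔT = T₁(P₂/P₁ − 1) = 522·(1410/1210 − 1) = 86.28 K.
ΔU = (4.22)(20.79)(86.28) = 7568 J.

Q ≈ 7.57 kJ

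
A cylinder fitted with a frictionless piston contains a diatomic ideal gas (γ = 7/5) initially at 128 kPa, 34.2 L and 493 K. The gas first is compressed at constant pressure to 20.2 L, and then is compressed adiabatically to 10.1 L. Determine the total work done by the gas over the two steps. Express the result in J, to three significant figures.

Step 1 (isobaric): W = PΔV = (128 kPa)(20.2 − 34.2 L) = -1792 J.
After step 1: P = 128 kPa, V = 20.2 L, T = 291.2 K.
Step 2 (adiabatic): W = (P₁V₁ − P₂V₂)/(γ−1) = (2586 − 3412)/0.4 = -2065 J.
W_total = -1792 − 2065 = -3857 J.

W_total ≈ -3860 J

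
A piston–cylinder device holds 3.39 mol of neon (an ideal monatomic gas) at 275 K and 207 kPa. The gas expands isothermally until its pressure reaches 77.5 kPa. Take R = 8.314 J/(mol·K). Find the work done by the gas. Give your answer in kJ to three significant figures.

W ≈ 7.61 kJ

Isothermal process: W = nRT ln(V₂/V₁) = nRT ln(P₁/P₂).
W = (3.39)(8.314)(275) × ln(207/77.5)
  = 7751 × ln(2.671) = 7751 × 0.9824
W_by_gas = 7615 J.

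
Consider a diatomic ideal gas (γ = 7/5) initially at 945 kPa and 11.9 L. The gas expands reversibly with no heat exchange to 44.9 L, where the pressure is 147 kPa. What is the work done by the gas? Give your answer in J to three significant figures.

W ≈ 11600 J

Adiabatic: W = (P₁V₁ − P₂V₂)/(γ − 1) with γ = 7/5.
P₁V₁ = 11246 J, P₂V₂ = 6600 J.
W = (11246 − 6600) / 0.4 = 11613 J.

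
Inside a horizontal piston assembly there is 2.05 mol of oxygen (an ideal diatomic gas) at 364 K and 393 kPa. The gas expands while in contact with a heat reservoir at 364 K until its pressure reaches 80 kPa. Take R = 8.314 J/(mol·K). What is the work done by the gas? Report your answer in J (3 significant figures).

W ≈ 9880 J

Isothermal process: W = nRT ln(V₂/V₁) = nRT ln(P₁/P₂).
W = (2.05)(8.314)(364) × ln(393/80)
  = 6204 × ln(4.912) = 6204 × 1.592
W_by_gas = 9875 J.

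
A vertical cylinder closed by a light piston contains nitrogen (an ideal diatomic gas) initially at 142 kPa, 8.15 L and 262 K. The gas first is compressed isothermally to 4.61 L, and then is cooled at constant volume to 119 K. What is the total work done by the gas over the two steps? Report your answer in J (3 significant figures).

Step 1 (isothermal): W = P₁V₁ ln(V₂/V₁) = (1157) ln(4.61/8.15) = -659.4 J.
Step 2 (isochoric): W = 0 (constant volume).
W_total = -659.4 + 0 = -659.4 J.

W_total ≈ -659 J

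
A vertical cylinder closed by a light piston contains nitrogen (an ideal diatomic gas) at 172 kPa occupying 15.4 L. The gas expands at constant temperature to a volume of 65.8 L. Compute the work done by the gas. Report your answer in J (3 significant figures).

Isothermal: W = nRT ln(V₂/V₁) = P₁V₁ ln(V₂/V₁).
P₁V₁ = (172 kPa)(15.4 L) = 2649 J.
W = 2649 × ln(65.8/15.4) = 2649 × 1.452
W_by_gas = 3847 J.

W ≈ 3850 J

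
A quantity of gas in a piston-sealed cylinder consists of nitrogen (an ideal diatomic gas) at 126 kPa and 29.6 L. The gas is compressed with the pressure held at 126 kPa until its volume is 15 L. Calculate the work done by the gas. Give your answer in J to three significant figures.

W ≈ -1840 J

Isobaric: W = P ΔV.
W = (126 kPa)(15 − 29.6 L) = (126)(-14.6) = -1840 J.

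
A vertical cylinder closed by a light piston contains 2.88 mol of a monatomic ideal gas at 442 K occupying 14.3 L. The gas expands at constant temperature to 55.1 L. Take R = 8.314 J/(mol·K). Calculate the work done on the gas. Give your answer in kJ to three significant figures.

W ≈ -14.3 kJ

Isothermal: W = nRT ln(V₂/V₁).
W = (2.88)(8.314)(442) × ln(55.1/14.3)
  = 10583 × 1.349
W_by_gas = 14276 J; work on gas = −W_by = -14276 J.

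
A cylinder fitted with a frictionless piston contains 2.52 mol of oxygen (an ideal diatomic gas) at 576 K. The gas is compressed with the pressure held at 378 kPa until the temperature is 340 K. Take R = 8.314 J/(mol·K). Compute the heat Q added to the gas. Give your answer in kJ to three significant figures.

Q ≈ -17.3 kJ

Isobaric: W = nRΔT = (2.52)(8.314)(-236) = -4945 J.
ΔU = nCᵥΔT with Cᵥ = 5R/2: ΔU = (2.52)(20.79)(-236) = -12361 J.
Q = ΔU + W = -12361 − 4945 = -17306 J.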